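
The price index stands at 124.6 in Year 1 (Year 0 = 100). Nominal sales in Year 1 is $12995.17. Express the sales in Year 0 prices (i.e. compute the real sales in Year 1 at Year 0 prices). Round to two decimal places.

10429.51

Real = Nominal ÷ (Index/100) = 12995.17 ÷ (124.6/100)
     = 12995.17 ÷ 1.246 = 10429.5104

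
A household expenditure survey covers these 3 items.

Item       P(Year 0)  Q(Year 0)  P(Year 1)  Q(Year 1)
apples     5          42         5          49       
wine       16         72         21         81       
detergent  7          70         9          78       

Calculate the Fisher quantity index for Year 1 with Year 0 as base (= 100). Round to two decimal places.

112.64

Laspeyres component (base-period weights):
ΣP(Year 0)Q(Year 1) = 5×49 + 16×81 + 7×78 = 245 + 1296 + 546 = 2087
ΣP(Year 0)Q(Year 0) = 5×42 + 16×72 + 7×70 = 210 + 1152 + 490 = 1852
L = 2087 / 1852 × 100 = 112.6890
Paasche component (current-period weights):
ΣP(Year 1)Q(Year 1) = 5×49 + 21×81 + 9×78 = 245 + 1701 + 702 = 2648
ΣP(Year 1)Q(Year 0) = 5×42 + 21×72 + 9×70 = 210 + 1512 + 630 = 2352
P = 2648 / 2352 × 100 = 112.5850
Fisher = √(L × P) = √(112.6890 × 112.5850) = 112.6370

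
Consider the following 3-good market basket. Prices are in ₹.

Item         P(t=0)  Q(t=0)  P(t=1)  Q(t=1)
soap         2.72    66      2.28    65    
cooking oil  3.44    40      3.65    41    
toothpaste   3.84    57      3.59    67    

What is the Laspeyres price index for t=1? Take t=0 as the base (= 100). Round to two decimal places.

Laspeyres price index uses base-period quantities as weights.
ΣP(t=1)·Q(t=0) = 2.28×66 + 3.65×40 + 3.59×57 = 150.48 + 146 + 204.63 = 501.11
ΣP(t=0)·Q(t=0) = 2.72×66 + 3.44×40 + 3.84×57 = 179.52 + 137.6 + 218.88 = 536
Index = 501.11 / 536 × 100 = 93.4907

93.49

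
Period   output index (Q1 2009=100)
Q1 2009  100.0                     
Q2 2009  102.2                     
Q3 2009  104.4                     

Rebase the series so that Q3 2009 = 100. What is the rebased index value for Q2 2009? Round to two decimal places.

Rebased(Q2 2009) = 102.2 / 104.4 × 100 = 97.8927

97.89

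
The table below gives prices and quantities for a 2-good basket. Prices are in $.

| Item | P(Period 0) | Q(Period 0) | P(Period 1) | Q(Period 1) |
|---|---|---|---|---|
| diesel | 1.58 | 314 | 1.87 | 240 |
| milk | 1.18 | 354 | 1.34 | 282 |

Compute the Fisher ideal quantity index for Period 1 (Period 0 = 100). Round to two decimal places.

Laspeyres component (base-period weights):
ΣP(Period 0)Q(Period 1) = 1.58×240 + 1.18×282 = 379.2 + 332.76 = 711.96
ΣP(Period 0)Q(Period 0) = 1.58×314 + 1.18×354 = 496.12 + 417.72 = 913.84
L = 711.96 / 913.84 × 100 = 77.9086
Paasche component (current-period weights):
ΣP(Period 1)Q(Period 1) = 1.87×240 + 1.34×282 = 448.8 + 377.88 = 826.68
ΣP(Period 1)Q(Period 0) = 1.87×314 + 1.34×354 = 587.18 + 474.36 = 1061.54
P = 826.68 / 1061.54 × 100 = 77.8755
Fisher = √(L × P) = √(77.9086 × 77.8755) = 77.8921

77.89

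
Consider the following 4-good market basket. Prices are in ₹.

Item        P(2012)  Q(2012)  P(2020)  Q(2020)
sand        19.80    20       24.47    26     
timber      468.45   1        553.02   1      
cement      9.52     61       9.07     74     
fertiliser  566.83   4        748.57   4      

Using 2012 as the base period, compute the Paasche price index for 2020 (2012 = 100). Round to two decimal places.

Paasche price index uses current-period quantities as weights.
ΣP(2020)·Q(2020) = 24.47×26 + 553.02×1 + 9.07×74 + 748.57×4 = 636.22 + 553.02 + 671.18 + 2994.28 = 4854.7
ΣP(2012)·Q(2020) = 19.80×26 + 468.45×1 + 9.52×74 + 566.83×4 = 514.8 + 468.45 + 704.48 + 2267.32 = 3955.05
Index = 4854.7 / 3955.05 × 100 = 122.7469

122.75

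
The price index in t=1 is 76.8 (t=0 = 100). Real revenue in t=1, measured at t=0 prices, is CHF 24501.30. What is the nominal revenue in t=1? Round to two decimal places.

Nominal = Real × (Index/100) = 24501.30 × (76.8/100)
        = 24501.30 × 0.768 = 18816.9984

18817.00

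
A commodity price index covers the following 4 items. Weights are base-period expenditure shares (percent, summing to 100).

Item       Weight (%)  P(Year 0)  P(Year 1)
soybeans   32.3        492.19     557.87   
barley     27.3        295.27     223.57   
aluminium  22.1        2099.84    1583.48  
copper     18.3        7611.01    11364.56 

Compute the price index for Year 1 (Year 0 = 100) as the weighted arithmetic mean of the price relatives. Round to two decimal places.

soybeans: 32.3 × (557.87/492.19) = 32.3 × 1.133444 = 36.6103
barley: 27.3 × (223.57/295.27) = 27.3 × 0.757171 = 20.6708
aluminium: 22.1 × (1583.48/2099.84) = 22.1 × 0.754096 = 16.6655
copper: 18.3 × (11364.56/7611.01) = 18.3 × 1.493174 = 27.3251
Index = Σ wᵢ·(p₁ᵢ/p₀ᵢ) = 36.6103 + 20.6708 + 16.6655 + 27.3251 = 101.2716

101.27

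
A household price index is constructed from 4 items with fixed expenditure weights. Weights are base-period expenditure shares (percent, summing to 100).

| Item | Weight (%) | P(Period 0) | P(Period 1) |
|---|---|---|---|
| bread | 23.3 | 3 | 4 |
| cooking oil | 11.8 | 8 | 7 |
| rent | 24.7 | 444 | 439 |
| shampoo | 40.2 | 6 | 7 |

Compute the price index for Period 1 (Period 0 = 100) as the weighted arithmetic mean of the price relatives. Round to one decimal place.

112.7

bread: 23.3 × (4/3) = 23.3 × 1.333333 = 31.0667
cooking oil: 11.8 × (7/8) = 11.8 × 0.875000 = 10.3250
rent: 24.7 × (439/444) = 24.7 × 0.988739 = 24.4218
shampoo: 40.2 × (7/6) = 40.2 × 1.166667 = 46.9000
Index = Σ wᵢ·(p₁ᵢ/p₀ᵢ) = 31.0667 + 10.3250 + 24.4218 + 46.9000 = 112.7135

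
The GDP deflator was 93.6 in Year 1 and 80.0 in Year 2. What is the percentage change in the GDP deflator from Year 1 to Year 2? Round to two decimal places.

-14.53%

Change = (80.0 − 93.6) / 93.6 × 100
       = -13.6 / 93.6 × 100 = -14.5299%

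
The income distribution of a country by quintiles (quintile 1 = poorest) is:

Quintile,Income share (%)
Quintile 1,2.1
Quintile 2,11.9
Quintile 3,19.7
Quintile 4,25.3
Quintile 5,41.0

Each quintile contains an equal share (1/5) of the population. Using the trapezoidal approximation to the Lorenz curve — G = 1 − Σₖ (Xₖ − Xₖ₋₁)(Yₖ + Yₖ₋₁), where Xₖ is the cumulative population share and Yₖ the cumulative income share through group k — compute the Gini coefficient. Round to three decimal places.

0.365

Cumulative income shares Yₖ: 0.0210, 0.1400, 0.3370, 0.5900, 1.0000
Σ (Xₖ−Xₖ₋₁)(Yₖ+Yₖ₋₁) = (1/5)(0.0210+0.0000) + (1/5)(0.1400+0.0210) + (1/5)(0.3370+0.1400) + (1/5)(0.5900+0.3370) + (1/5)(1.0000+0.5900)
  = 0.0042 + 0.0322 + 0.0954 + 0.1854 + 0.3180 = 0.6352
G = 1 − 0.6352 = 0.3648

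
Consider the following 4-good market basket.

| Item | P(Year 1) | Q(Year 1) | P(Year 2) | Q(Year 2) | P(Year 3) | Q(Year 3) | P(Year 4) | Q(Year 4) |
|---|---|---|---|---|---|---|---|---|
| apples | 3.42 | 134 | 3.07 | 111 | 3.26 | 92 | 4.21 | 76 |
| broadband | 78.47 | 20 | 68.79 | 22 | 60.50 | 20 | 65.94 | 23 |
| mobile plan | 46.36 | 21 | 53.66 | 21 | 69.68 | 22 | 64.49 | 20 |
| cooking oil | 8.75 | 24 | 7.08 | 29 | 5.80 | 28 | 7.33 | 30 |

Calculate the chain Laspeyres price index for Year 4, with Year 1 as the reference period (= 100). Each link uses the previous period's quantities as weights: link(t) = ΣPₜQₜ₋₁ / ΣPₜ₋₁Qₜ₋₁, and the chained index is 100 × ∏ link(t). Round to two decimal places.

Link Year 1→Year 2:
ΣP(Year 2)Q(Year 1) = 3.07×134 + 68.79×20 + 53.66×21 + 7.08×24 = 411.38 + 1375.8 + 1126.86 + 169.92 = 3083.96
ΣP(Year 1)Q(Year 1) = 3.42×134 + 78.47×20 + 46.36×21 + 8.75×24 = 458.28 + 1569.4 + 973.56 + 210 = 3211.24
link = 3083.96/3211.24 = 0.960364
Link Year 2→Year 3:
ΣP(Year 3)Q(Year 2) = 3.26×111 + 60.50×22 + 69.68×21 + 5.80×29 = 361.86 + 1331 + 1463.28 + 168.2 = 3324.34
ΣP(Year 2)Q(Year 2) = 3.07×111 + 68.79×22 + 53.66×21 + 7.08×29 = 340.77 + 1513.38 + 1126.86 + 205.32 = 3186.33
link = 3324.34/3186.33 = 1.043313
Link Year 3→Year 4:
ΣP(Year 4)Q(Year 3) = 4.21×92 + 65.94×20 + 64.49×22 + 7.33×28 = 387.32 + 1318.8 + 1418.78 + 205.24 = 3330.14
ΣP(Year 3)Q(Year 3) = 3.26×92 + 60.50×20 + 69.68×22 + 5.80×28 = 299.92 + 1210 + 1532.96 + 162.4 = 3205.28
link = 3330.14/3205.28 = 1.038954
Chained index = 100 × 0.960364 × 1.043313 × 1.038954 = 104.0991

104.10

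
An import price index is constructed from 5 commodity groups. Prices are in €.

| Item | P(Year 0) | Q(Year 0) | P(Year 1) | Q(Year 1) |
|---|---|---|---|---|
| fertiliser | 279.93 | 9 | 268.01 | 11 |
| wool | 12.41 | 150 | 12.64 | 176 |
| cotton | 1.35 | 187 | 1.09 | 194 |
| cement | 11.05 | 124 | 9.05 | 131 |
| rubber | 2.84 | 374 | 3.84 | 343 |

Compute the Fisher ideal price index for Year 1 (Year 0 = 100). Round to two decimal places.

99.65

Laspeyres component (base-period weights):
ΣP(Year 1)Q(Year 0) = 268.01×9 + 12.64×150 + 1.09×187 + 9.05×124 + 3.84×374 = 2412.09 + 1896 + 203.83 + 1122.2 + 1436.16 = 7070.28
ΣP(Year 0)Q(Year 0) = 279.93×9 + 12.41×150 + 1.35×187 + 11.05×124 + 2.84×374 = 2519.37 + 1861.5 + 252.45 + 1370.2 + 1062.16 = 7065.68
L = 7070.28 / 7065.68 × 100 = 100.0651
Paasche component (current-period weights):
ΣP(Year 1)Q(Year 1) = 268.01×11 + 12.64×176 + 1.09×194 + 9.05×131 + 3.84×343 = 2948.11 + 2224.64 + 211.46 + 1185.55 + 1317.12 = 7886.88
ΣP(Year 0)Q(Year 1) = 279.93×11 + 12.41×176 + 1.35×194 + 11.05×131 + 2.84×343 = 3079.23 + 2184.16 + 261.9 + 1447.55 + 974.12 = 7946.96
P = 7886.88 / 7946.96 × 100 = 99.2440
Fisher = √(L × P) = √(100.0651 × 99.2440) = 99.6537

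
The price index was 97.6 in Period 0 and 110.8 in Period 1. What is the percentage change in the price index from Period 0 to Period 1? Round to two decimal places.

13.52%

Change = (110.8 − 97.6) / 97.6 × 100
       = 13.2 / 97.6 × 100 = 13.5246%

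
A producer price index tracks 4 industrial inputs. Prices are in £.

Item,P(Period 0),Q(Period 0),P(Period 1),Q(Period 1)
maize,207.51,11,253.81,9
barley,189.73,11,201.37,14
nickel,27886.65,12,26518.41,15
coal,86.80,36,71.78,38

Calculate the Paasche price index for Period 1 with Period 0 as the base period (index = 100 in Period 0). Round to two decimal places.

Paasche price index uses current-period quantities as weights.
ΣP(Period 1)·Q(Period 1) = 253.81×9 + 201.37×14 + 26518.41×15 + 71.78×38 = 2284.29 + 2819.18 + 397776.15 + 2727.64 = 405607.26
ΣP(Period 0)·Q(Period 1) = 207.51×9 + 189.73×14 + 27886.65×15 + 86.80×38 = 1867.59 + 2656.22 + 418299.75 + 3298.4 = 426121.96
Index = 405607.26 / 426121.96 × 100 = 95.1857

95.19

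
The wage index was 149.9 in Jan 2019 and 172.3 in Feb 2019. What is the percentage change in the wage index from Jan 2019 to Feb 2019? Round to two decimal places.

14.94%

Change = (172.3 − 149.9) / 149.9 × 100
       = 22.4 / 149.9 × 100 = 14.9433%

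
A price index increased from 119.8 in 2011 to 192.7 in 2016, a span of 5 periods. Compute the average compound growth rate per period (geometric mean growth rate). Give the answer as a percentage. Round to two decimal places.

9.97%

Growth factor = (192.7/119.8)^(1/5) = (1.608514)^(1/5) = 1.099727
Growth rate = 1.099727 − 1 = 0.099727 = 9.9727%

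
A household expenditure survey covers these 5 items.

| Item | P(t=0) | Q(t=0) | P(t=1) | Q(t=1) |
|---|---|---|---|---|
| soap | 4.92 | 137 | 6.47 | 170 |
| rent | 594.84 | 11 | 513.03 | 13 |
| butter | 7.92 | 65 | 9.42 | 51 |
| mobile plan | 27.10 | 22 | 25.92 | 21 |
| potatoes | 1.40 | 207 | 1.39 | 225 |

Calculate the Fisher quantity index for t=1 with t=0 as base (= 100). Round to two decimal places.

114.11

Laspeyres component (base-period weights):
ΣP(t=0)Q(t=1) = 4.92×170 + 594.84×13 + 7.92×51 + 27.10×21 + 1.40×225 = 836.4 + 7732.92 + 403.92 + 569.1 + 315 = 9857.34
ΣP(t=0)Q(t=0) = 4.92×137 + 594.84×11 + 7.92×65 + 27.10×22 + 1.40×207 = 674.04 + 6543.24 + 514.8 + 596.2 + 289.8 = 8618.08
L = 9857.34 / 8618.08 × 100 = 114.3798
Paasche component (current-period weights):
ΣP(t=1)Q(t=1) = 6.47×170 + 513.03×13 + 9.42×51 + 25.92×21 + 1.39×225 = 1099.9 + 6669.39 + 480.42 + 544.32 + 312.75 = 9106.78
ΣP(t=1)Q(t=0) = 6.47×137 + 513.03×11 + 9.42×65 + 25.92×22 + 1.39×207 = 886.39 + 5643.33 + 612.3 + 570.24 + 287.73 = 7999.99
P = 9106.78 / 7999.99 × 100 = 113.8349
Fisher = √(L × P) = √(114.3798 × 113.8349) = 114.1070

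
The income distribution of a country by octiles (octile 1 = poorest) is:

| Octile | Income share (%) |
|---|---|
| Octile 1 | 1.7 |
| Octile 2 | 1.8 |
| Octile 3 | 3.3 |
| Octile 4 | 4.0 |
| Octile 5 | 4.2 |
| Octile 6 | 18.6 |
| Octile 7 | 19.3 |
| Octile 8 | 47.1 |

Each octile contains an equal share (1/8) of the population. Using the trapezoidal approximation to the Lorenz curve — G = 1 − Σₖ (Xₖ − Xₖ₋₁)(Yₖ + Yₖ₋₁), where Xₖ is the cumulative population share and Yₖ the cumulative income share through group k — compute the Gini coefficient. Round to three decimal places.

0.564

Cumulative income shares Yₖ: 0.0170, 0.0350, 0.0680, 0.1080, 0.1500, 0.3360, 0.5290, 1.0000
Σ (Xₖ−Xₖ₋₁)(Yₖ+Yₖ₋₁) = (1/8)(0.0170+0.0000) + (1/8)(0.0350+0.0170) + (1/8)(0.0680+0.0350) + (1/8)(0.1080+0.0680) + (1/8)(0.1500+0.1080) + (1/8)(0.3360+0.1500) + (1/8)(0.5290+0.3360) + (1/8)(1.0000+0.5290)
  = 0.0021 + 0.0065 + 0.0129 + 0.0220 + 0.0323 + 0.0608 + 0.1081 + 0.1911 = 0.4358
G = 1 − 0.4358 = 0.5642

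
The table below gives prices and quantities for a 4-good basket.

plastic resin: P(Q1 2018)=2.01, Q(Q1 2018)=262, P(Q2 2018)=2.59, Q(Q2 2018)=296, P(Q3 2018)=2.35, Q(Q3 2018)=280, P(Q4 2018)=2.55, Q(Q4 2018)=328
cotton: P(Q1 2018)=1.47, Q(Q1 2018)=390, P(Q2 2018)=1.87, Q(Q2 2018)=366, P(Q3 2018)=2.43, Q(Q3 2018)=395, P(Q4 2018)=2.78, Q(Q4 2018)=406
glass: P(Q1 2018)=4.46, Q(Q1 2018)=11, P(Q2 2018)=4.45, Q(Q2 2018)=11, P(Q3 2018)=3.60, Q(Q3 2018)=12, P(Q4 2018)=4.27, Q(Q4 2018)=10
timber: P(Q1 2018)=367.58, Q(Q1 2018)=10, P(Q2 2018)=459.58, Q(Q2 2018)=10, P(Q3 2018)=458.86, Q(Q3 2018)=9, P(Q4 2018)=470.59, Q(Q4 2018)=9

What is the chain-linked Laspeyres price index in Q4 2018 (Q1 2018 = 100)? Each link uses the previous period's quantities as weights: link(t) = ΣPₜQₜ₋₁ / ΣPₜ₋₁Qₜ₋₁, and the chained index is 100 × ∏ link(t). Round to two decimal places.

Link Q1 2018→Q2 2018:
ΣP(Q2 2018)Q(Q1 2018) = 2.59×262 + 1.87×390 + 4.45×11 + 459.58×10 = 678.58 + 729.3 + 48.95 + 4595.8 = 6052.63
ΣP(Q1 2018)Q(Q1 2018) = 2.01×262 + 1.47×390 + 4.46×11 + 367.58×10 = 526.62 + 573.3 + 49.06 + 3675.8 = 4824.78
link = 6052.63/4824.78 = 1.254488
Link Q2 2018→Q3 2018:
ΣP(Q3 2018)Q(Q2 2018) = 2.35×296 + 2.43×366 + 3.60×11 + 458.86×10 = 695.6 + 889.38 + 39.6 + 4588.6 = 6213.18
ΣP(Q2 2018)Q(Q2 2018) = 2.59×296 + 1.87×366 + 4.45×11 + 459.58×10 = 766.64 + 684.42 + 48.95 + 4595.8 = 6095.81
link = 6213.18/6095.81 = 1.019254
Link Q3 2018→Q4 2018:
ΣP(Q4 2018)Q(Q3 2018) = 2.55×280 + 2.78×395 + 4.27×12 + 470.59×9 = 714 + 1098.1 + 51.24 + 4235.31 = 6098.65
ΣP(Q3 2018)Q(Q3 2018) = 2.35×280 + 2.43×395 + 3.60×12 + 458.86×9 = 658 + 959.85 + 43.2 + 4129.74 = 5790.79
link = 6098.65/5790.79 = 1.053164
Chained index = 100 × 1.254488 × 1.019254 × 1.053164 = 134.6620

134.66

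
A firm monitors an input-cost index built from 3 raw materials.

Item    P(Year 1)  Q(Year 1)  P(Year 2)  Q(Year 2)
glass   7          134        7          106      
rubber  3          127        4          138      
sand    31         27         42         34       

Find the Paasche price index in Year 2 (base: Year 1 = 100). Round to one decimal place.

Paasche price index uses current-period quantities as weights.
ΣP(Year 2)·Q(Year 2) = 7×106 + 4×138 + 42×34 = 742 + 552 + 1428 = 2722
ΣP(Year 1)·Q(Year 2) = 7×106 + 3×138 + 31×34 = 742 + 414 + 1054 = 2210
Index = 2722 / 2210 × 100 = 123.1674

123.2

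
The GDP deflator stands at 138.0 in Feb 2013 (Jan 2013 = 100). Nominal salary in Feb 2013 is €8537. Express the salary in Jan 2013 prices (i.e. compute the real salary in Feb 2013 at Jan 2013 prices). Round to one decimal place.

Real = Nominal ÷ (Index/100) = 8537 ÷ (138.0/100)
     = 8537 ÷ 1.380 = 6186.2319

6186.2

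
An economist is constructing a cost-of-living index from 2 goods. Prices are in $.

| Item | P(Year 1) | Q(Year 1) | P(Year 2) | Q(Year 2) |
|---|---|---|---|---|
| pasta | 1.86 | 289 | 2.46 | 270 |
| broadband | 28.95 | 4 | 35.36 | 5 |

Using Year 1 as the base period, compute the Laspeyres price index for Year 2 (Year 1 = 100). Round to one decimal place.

Laspeyres price index uses base-period quantities as weights.
ΣP(Year 2)·Q(Year 1) = 2.46×289 + 35.36×4 = 710.94 + 141.44 = 852.38
ΣP(Year 1)·Q(Year 1) = 1.86×289 + 28.95×4 = 537.54 + 115.8 = 653.34
Index = 852.38 / 653.34 × 100 = 130.4650

130.5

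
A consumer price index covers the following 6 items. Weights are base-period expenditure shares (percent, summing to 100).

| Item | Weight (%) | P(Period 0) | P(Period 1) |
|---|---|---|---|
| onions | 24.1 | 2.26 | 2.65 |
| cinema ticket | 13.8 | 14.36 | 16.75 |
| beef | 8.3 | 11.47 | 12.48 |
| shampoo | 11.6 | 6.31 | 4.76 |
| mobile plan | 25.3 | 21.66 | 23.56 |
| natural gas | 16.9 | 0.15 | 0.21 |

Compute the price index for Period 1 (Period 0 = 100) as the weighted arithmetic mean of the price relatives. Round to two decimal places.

onions: 24.1 × (2.65/2.26) = 24.1 × 1.172566 = 28.2588
cinema ticket: 13.8 × (16.75/14.36) = 13.8 × 1.166435 = 16.0968
beef: 8.3 × (12.48/11.47) = 8.3 × 1.088056 = 9.0309
shampoo: 11.6 × (4.76/6.31) = 11.6 × 0.754358 = 8.7506
mobile plan: 25.3 × (23.56/21.66) = 25.3 × 1.087719 = 27.5193
natural gas: 16.9 × (0.21/0.15) = 16.9 × 1.400000 = 23.6600
Index = Σ wᵢ·(p₁ᵢ/p₀ᵢ) = 28.2588 + 16.0968 + 9.0309 + 8.7506 + 27.5193 + 23.6600 = 113.3164

113.32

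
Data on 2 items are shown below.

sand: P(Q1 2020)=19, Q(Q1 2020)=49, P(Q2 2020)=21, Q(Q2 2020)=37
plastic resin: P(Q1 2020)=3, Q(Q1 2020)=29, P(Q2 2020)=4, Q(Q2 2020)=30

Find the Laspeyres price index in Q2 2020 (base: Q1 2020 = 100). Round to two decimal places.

Laspeyres price index uses base-period quantities as weights.
ΣP(Q2 2020)·Q(Q1 2020) = 21×49 + 4×29 = 1029 + 116 = 1145
ΣP(Q1 2020)·Q(Q1 2020) = 19×49 + 3×29 = 931 + 87 = 1018
Index = 1145 / 1018 × 100 = 112.4754

112.48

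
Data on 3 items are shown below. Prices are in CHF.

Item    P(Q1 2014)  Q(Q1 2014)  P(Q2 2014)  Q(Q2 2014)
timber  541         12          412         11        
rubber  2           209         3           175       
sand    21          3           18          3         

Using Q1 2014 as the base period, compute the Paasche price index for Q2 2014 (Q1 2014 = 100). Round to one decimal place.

Paasche price index uses current-period quantities as weights.
ΣP(Q2 2014)·Q(Q2 2014) = 412×11 + 3×175 + 18×3 = 4532 + 525 + 54 = 5111
ΣP(Q1 2014)·Q(Q2 2014) = 541×11 + 2×175 + 21×3 = 5951 + 350 + 63 = 6364
Index = 5111 / 6364 × 100 = 80.3111

80.3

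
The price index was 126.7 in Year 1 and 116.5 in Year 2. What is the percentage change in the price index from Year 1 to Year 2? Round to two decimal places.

-8.05%

Change = (116.5 − 126.7) / 126.7 × 100
       = -10.2 / 126.7 × 100 = -8.0505%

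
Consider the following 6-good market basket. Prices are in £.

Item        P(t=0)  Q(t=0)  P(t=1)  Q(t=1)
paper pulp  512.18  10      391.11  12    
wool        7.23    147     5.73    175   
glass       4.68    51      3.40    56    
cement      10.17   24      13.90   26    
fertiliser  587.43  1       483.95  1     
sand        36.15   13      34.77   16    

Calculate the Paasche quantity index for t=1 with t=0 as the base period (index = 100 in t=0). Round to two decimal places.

117.62

Paasche quantity index uses current-period prices as weights.
ΣP(t=1)·Q(t=1) = 391.11×12 + 5.73×175 + 3.40×56 + 13.90×26 + 483.95×1 + 34.77×16 = 4693.32 + 1002.75 + 190.4 + 361.4 + 483.95 + 556.32 = 7288.14
ΣP(t=1)·Q(t=0) = 391.11×10 + 5.73×147 + 3.40×51 + 13.90×24 + 483.95×1 + 34.77×13 = 3911.1 + 842.31 + 173.4 + 333.6 + 483.95 + 452.01 = 6196.37
Index = 7288.14 / 6196.37 × 100 = 117.6195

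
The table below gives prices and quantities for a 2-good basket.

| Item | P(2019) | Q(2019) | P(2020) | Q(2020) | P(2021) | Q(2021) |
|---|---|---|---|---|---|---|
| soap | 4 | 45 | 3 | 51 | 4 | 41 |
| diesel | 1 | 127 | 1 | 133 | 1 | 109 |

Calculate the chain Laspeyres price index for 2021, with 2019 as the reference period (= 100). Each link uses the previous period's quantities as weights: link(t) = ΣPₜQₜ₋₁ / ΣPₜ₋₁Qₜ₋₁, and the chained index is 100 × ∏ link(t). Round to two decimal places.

100.56

Link 2019→2020:
ΣP(2020)Q(2019) = 3×45 + 1×127 = 135 + 127 = 262
ΣP(2019)Q(2019) = 4×45 + 1×127 = 180 + 127 = 307
link = 262/307 = 0.853420
Link 2020→2021:
ΣP(2021)Q(2020) = 4×51 + 1×133 = 204 + 133 = 337
ΣP(2020)Q(2020) = 3×51 + 1×133 = 153 + 133 = 286
link = 337/286 = 1.178322
Chained index = 100 × 0.853420 × 1.178322 = 100.5604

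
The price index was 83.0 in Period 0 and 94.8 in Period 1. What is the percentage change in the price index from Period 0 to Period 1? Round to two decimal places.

14.22%

Change = (94.8 − 83.0) / 83.0 × 100
       = 11.8 / 83.0 × 100 = 14.2169%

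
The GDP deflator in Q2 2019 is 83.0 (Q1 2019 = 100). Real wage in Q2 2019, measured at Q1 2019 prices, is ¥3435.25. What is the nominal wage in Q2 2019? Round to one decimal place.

2851.3

Nominal = Real × (Index/100) = 3435.25 × (83.0/100)
        = 3435.25 × 0.830 = 2851.2575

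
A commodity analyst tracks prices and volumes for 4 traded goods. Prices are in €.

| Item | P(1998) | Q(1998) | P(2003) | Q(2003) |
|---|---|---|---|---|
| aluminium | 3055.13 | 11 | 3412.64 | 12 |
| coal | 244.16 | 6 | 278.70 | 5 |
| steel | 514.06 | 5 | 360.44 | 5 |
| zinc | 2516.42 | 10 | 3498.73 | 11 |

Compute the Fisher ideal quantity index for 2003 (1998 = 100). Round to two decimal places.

108.60

Laspeyres component (base-period weights):
ΣP(1998)Q(2003) = 3055.13×12 + 244.16×5 + 514.06×5 + 2516.42×11 = 36661.56 + 1220.8 + 2570.3 + 27680.62 = 68133.28
ΣP(1998)Q(1998) = 3055.13×11 + 244.16×6 + 514.06×5 + 2516.42×10 = 33606.43 + 1464.96 + 2570.3 + 25164.2 = 62805.89
L = 68133.28 / 62805.89 × 100 = 108.4823
Paasche component (current-period weights):
ΣP(2003)Q(2003) = 3412.64×12 + 278.70×5 + 360.44×5 + 3498.73×11 = 40951.68 + 1393.5 + 1802.2 + 38486.03 = 82633.41
ΣP(2003)Q(1998) = 3412.64×11 + 278.70×6 + 360.44×5 + 3498.73×10 = 37539.04 + 1672.2 + 1802.2 + 34987.3 = 76000.74
P = 82633.41 / 76000.74 × 100 = 108.7271
Fisher = √(L × P) = √(108.4823 × 108.7271) = 108.6046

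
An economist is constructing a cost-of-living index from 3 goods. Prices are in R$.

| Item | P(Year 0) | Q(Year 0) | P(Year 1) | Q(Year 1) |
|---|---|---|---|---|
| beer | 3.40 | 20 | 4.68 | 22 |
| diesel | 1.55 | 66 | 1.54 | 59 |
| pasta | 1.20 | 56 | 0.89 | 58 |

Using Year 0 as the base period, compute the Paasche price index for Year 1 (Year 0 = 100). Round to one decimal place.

104.1

Paasche price index uses current-period quantities as weights.
ΣP(Year 1)·Q(Year 1) = 4.68×22 + 1.54×59 + 0.89×58 = 102.96 + 90.86 + 51.62 = 245.44
ΣP(Year 0)·Q(Year 1) = 3.40×22 + 1.55×59 + 1.20×58 = 74.8 + 91.45 + 69.6 = 235.85
Index = 245.44 / 235.85 × 100 = 104.0661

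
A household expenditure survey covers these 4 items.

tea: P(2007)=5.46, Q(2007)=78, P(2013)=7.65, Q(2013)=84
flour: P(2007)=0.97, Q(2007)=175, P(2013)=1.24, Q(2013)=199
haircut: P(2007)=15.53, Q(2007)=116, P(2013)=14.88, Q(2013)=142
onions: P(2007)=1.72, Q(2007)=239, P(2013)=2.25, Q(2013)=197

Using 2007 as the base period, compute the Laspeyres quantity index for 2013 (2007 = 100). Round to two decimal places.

113.80

Laspeyres quantity index uses base-period prices as weights.
ΣP(2007)·Q(2013) = 5.46×84 + 0.97×199 + 15.53×142 + 1.72×197 = 458.64 + 193.03 + 2205.26 + 338.84 = 3195.77
ΣP(2007)·Q(2007) = 5.46×78 + 0.97×175 + 15.53×116 + 1.72×239 = 425.88 + 169.75 + 1801.48 + 411.08 = 2808.19
Index = 3195.77 / 2808.19 × 100 = 113.8018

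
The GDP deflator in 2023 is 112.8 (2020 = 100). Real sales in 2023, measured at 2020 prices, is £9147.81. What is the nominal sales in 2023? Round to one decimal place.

Nominal = Real × (Index/100) = 9147.81 × (112.8/100)
        = 9147.81 × 1.128 = 10318.7297

10318.7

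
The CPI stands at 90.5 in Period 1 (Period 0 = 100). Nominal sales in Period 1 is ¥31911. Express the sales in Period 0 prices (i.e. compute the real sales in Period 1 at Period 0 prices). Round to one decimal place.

Real = Nominal ÷ (Index/100) = 31911 ÷ (90.5/100)
     = 31911 ÷ 0.905 = 35260.7735

35260.8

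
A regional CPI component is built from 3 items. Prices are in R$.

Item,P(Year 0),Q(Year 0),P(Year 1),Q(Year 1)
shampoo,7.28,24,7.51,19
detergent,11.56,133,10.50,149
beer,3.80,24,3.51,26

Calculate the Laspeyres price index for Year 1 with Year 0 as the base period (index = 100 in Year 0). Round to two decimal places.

Laspeyres price index uses base-period quantities as weights.
ΣP(Year 1)·Q(Year 0) = 7.51×24 + 10.50×133 + 3.51×24 = 180.24 + 1396.5 + 84.24 = 1660.98
ΣP(Year 0)·Q(Year 0) = 7.28×24 + 11.56×133 + 3.80×24 = 174.72 + 1537.48 + 91.2 = 1803.4
Index = 1660.98 / 1803.4 × 100 = 92.1027

92.10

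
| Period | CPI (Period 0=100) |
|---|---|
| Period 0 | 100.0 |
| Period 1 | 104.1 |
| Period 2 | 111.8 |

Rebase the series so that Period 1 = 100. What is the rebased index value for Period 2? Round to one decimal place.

107.4

Rebased(Period 2) = 111.8 / 104.1 × 100 = 107.3967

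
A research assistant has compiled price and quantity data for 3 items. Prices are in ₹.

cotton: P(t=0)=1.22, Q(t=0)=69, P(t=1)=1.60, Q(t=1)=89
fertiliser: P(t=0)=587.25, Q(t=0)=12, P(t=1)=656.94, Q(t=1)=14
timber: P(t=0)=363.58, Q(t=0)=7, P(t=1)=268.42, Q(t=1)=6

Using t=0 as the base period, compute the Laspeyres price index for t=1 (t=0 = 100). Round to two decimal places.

102.03

Laspeyres price index uses base-period quantities as weights.
ΣP(t=1)·Q(t=0) = 1.60×69 + 656.94×12 + 268.42×7 = 110.4 + 7883.28 + 1878.94 = 9872.62
ΣP(t=0)·Q(t=0) = 1.22×69 + 587.25×12 + 363.58×7 = 84.18 + 7047 + 2545.06 = 9676.24
Index = 9872.62 / 9676.24 × 100 = 102.0295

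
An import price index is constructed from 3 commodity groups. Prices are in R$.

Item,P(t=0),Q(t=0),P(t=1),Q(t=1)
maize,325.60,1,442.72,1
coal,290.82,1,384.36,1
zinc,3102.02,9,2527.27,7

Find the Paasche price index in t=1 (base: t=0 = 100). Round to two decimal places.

82.93

Paasche price index uses current-period quantities as weights.
ΣP(t=1)·Q(t=1) = 442.72×1 + 384.36×1 + 2527.27×7 = 442.72 + 384.36 + 17690.89 = 18517.97
ΣP(t=0)·Q(t=1) = 325.60×1 + 290.82×1 + 3102.02×7 = 325.6 + 290.82 + 21714.14 = 22330.56
Index = 18517.97 / 22330.56 × 100 = 82.9266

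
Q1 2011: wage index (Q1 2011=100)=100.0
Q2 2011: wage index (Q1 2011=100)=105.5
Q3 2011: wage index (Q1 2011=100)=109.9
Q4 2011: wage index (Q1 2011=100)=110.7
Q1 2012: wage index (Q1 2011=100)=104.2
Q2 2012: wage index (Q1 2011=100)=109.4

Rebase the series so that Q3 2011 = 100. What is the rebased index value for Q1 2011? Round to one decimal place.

Rebased(Q1 2011) = 100.0 / 109.9 × 100 = 90.9918

91.0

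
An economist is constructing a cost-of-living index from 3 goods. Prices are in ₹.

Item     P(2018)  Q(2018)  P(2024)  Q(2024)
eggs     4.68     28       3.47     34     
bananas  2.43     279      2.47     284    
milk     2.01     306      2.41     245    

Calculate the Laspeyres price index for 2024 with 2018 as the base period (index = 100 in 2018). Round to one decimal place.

107.0

Laspeyres price index uses base-period quantities as weights.
ΣP(2024)·Q(2018) = 3.47×28 + 2.47×279 + 2.41×306 = 97.16 + 689.13 + 737.46 = 1523.75
ΣP(2018)·Q(2018) = 4.68×28 + 2.43×279 + 2.01×306 = 131.04 + 677.97 + 615.06 = 1424.07
Index = 1523.75 / 1424.07 × 100 = 106.9997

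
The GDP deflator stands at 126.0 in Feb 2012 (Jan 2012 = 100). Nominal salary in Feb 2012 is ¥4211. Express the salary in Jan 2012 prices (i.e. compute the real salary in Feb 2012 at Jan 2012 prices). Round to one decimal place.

3342.1

Real = Nominal ÷ (Index/100) = 4211 ÷ (126.0/100)
     = 4211 ÷ 1.260 = 3342.0635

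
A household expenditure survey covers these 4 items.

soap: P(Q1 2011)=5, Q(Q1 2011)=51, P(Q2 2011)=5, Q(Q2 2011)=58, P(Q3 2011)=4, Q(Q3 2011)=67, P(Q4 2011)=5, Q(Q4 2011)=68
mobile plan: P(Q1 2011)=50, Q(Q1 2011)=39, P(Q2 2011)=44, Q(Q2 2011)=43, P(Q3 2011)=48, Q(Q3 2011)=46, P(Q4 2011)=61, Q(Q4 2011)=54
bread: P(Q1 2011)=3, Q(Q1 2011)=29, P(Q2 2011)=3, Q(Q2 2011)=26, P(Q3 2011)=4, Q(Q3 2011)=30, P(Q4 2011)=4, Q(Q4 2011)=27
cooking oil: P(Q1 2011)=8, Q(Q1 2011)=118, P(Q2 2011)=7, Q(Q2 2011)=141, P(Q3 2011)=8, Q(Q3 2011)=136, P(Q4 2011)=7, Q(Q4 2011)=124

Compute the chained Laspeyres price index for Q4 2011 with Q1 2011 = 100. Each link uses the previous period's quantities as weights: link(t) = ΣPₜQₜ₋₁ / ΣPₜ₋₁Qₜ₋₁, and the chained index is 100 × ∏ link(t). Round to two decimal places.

110.74

Link Q1 2011→Q2 2011:
ΣP(Q2 2011)Q(Q1 2011) = 5×51 + 44×39 + 3×29 + 7×118 = 255 + 1716 + 87 + 826 = 2884
ΣP(Q1 2011)Q(Q1 2011) = 5×51 + 50×39 + 3×29 + 8×118 = 255 + 1950 + 87 + 944 = 3236
link = 2884/3236 = 0.891224
Link Q2 2011→Q3 2011:
ΣP(Q3 2011)Q(Q2 2011) = 4×58 + 48×43 + 4×26 + 8×141 = 232 + 2064 + 104 + 1128 = 3528
ΣP(Q2 2011)Q(Q2 2011) = 5×58 + 44×43 + 3×26 + 7×141 = 290 + 1892 + 78 + 987 = 3247
link = 3528/3247 = 1.086541
Link Q3 2011→Q4 2011:
ΣP(Q4 2011)Q(Q3 2011) = 5×67 + 61×46 + 4×30 + 7×136 = 335 + 2806 + 120 + 952 = 4213
ΣP(Q3 2011)Q(Q3 2011) = 4×67 + 48×46 + 4×30 + 8×136 = 268 + 2208 + 120 + 1088 = 3684
link = 4213/3684 = 1.143594
Chained index = 100 × 0.891224 × 1.086541 × 1.143594 = 110.7401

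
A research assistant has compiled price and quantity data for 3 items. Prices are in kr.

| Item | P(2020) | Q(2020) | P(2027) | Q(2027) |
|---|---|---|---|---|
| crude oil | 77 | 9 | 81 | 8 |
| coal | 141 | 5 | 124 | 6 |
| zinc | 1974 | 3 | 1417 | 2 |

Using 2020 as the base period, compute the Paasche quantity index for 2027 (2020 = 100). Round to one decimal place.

Paasche quantity index uses current-period prices as weights.
ΣP(2027)·Q(2027) = 81×8 + 124×6 + 1417×2 = 648 + 744 + 2834 = 4226
ΣP(2027)·Q(2020) = 81×9 + 124×5 + 1417×3 = 729 + 620 + 4251 = 5600
Index = 4226 / 5600 × 100 = 75.4643

75.5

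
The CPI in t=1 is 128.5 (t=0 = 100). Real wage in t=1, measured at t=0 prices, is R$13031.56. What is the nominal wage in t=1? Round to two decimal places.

Nominal = Real × (Index/100) = 13031.56 × (128.5/100)
        = 13031.56 × 1.285 = 16745.5546

16745.55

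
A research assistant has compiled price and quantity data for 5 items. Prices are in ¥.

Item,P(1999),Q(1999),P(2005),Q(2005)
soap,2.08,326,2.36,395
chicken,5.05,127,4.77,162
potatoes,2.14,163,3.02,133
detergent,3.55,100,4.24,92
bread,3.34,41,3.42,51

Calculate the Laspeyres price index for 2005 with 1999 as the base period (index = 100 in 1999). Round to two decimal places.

112.57

Laspeyres price index uses base-period quantities as weights.
ΣP(2005)·Q(1999) = 2.36×326 + 4.77×127 + 3.02×163 + 4.24×100 + 3.42×41 = 769.36 + 605.79 + 492.26 + 424 + 140.22 = 2431.63
ΣP(1999)·Q(1999) = 2.08×326 + 5.05×127 + 2.14×163 + 3.55×100 + 3.34×41 = 678.08 + 641.35 + 348.82 + 355 + 136.94 = 2160.19
Index = 2431.63 / 2160.19 × 100 = 112.5656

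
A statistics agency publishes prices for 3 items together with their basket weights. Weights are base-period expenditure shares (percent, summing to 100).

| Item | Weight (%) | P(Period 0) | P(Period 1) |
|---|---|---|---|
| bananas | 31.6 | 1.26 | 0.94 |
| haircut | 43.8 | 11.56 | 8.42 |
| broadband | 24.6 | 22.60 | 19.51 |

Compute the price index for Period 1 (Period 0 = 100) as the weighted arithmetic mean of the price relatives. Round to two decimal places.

bananas: 31.6 × (0.94/1.26) = 31.6 × 0.746032 = 23.5746
haircut: 43.8 × (8.42/11.56) = 43.8 × 0.728374 = 31.9028
broadband: 24.6 × (19.51/22.60) = 24.6 × 0.863274 = 21.2365
Index = Σ wᵢ·(p₁ᵢ/p₀ᵢ) = 23.5746 + 31.9028 + 21.2365 = 76.7139

76.71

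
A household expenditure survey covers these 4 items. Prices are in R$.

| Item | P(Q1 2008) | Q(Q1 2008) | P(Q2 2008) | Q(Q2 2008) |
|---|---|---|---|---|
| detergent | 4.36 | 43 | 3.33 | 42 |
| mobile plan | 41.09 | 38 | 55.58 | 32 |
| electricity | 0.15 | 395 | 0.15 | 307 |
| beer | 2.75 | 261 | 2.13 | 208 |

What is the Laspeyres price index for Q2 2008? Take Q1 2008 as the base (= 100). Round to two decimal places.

113.64

Laspeyres price index uses base-period quantities as weights.
ΣP(Q2 2008)·Q(Q1 2008) = 3.33×43 + 55.58×38 + 0.15×395 + 2.13×261 = 143.19 + 2112.04 + 59.25 + 555.93 = 2870.41
ΣP(Q1 2008)·Q(Q1 2008) = 4.36×43 + 41.09×38 + 0.15×395 + 2.75×261 = 187.48 + 1561.42 + 59.25 + 717.75 = 2525.9
Index = 2870.41 / 2525.9 × 100 = 113.6391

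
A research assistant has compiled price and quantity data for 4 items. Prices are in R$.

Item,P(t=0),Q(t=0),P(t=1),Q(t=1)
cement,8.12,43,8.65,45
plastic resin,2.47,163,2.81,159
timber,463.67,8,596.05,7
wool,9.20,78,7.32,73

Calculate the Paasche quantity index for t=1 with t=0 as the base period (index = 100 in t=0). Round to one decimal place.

Paasche quantity index uses current-period prices as weights.
ΣP(t=1)·Q(t=1) = 8.65×45 + 2.81×159 + 596.05×7 + 7.32×73 = 389.25 + 446.79 + 4172.35 + 534.36 = 5542.75
ΣP(t=1)·Q(t=0) = 8.65×43 + 2.81×163 + 596.05×8 + 7.32×78 = 371.95 + 458.03 + 4768.4 + 570.96 = 6169.34
Index = 5542.75 / 6169.34 × 100 = 89.8435

89.8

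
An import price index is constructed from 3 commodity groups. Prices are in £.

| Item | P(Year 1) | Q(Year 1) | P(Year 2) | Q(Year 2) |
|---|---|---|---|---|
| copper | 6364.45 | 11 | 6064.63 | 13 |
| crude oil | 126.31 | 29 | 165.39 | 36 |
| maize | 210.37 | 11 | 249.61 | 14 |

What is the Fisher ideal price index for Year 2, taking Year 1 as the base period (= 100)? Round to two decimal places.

Laspeyres component (base-period weights):
ΣP(Year 2)Q(Year 1) = 6064.63×11 + 165.39×29 + 249.61×11 = 66710.93 + 4796.31 + 2745.71 = 74252.95
ΣP(Year 1)Q(Year 1) = 6364.45×11 + 126.31×29 + 210.37×11 = 70008.95 + 3662.99 + 2314.07 = 75986.01
L = 74252.95 / 75986.01 × 100 = 97.7192
Paasche component (current-period weights):
ΣP(Year 2)Q(Year 2) = 6064.63×13 + 165.39×36 + 249.61×14 = 78840.19 + 5954.04 + 3494.54 = 88288.77
ΣP(Year 1)Q(Year 2) = 6364.45×13 + 126.31×36 + 210.37×14 = 82737.85 + 4547.16 + 2945.18 = 90230.19
P = 88288.77 / 90230.19 × 100 = 97.8484
Fisher = √(L × P) = √(97.7192 × 97.8484) = 97.7838

97.78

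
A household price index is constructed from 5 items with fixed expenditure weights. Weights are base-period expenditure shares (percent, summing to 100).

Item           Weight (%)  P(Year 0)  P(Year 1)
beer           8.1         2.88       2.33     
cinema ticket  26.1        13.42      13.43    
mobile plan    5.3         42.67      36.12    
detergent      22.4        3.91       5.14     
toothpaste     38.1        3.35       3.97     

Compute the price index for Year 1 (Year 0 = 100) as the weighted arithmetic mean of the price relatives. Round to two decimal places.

111.76

beer: 8.1 × (2.33/2.88) = 8.1 × 0.809028 = 6.5531
cinema ticket: 26.1 × (13.43/13.42) = 26.1 × 1.000745 = 26.1194
mobile plan: 5.3 × (36.12/42.67) = 5.3 × 0.846496 = 4.4864
detergent: 22.4 × (5.14/3.91) = 22.4 × 1.314578 = 29.4465
toothpaste: 38.1 × (3.97/3.35) = 38.1 × 1.185075 = 45.1513
Index = Σ wᵢ·(p₁ᵢ/p₀ᵢ) = 6.5531 + 26.1194 + 4.4864 + 29.4465 + 45.1513 = 111.7569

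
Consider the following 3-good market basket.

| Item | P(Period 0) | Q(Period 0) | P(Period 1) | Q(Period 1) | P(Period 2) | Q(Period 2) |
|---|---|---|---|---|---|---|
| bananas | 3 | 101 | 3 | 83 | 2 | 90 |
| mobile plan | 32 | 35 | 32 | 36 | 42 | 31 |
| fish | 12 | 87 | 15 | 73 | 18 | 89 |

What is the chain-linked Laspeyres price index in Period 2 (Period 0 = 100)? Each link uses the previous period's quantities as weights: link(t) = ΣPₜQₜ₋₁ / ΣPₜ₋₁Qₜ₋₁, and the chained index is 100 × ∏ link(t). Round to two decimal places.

Link Period 0→Period 1:
ΣP(Period 1)Q(Period 0) = 3×101 + 32×35 + 15×87 = 303 + 1120 + 1305 = 2728
ΣP(Period 0)Q(Period 0) = 3×101 + 32×35 + 12×87 = 303 + 1120 + 1044 = 2467
link = 2728/2467 = 1.105797
Link Period 1→Period 2:
ΣP(Period 2)Q(Period 1) = 2×83 + 42×36 + 18×73 = 166 + 1512 + 1314 = 2992
ΣP(Period 1)Q(Period 1) = 3×83 + 32×36 + 15×73 = 249 + 1152 + 1095 = 2496
link = 2992/2496 = 1.198718
Chained index = 100 × 1.105797 × 1.198718 = 132.5538

132.55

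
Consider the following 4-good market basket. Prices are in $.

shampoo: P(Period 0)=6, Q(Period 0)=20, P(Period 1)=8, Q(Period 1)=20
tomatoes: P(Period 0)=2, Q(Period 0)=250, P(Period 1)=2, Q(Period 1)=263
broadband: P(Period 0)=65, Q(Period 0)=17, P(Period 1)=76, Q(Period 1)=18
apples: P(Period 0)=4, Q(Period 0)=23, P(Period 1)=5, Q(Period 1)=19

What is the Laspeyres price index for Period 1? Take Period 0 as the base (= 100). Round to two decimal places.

Laspeyres price index uses base-period quantities as weights.
ΣP(Period 1)·Q(Period 0) = 8×20 + 2×250 + 76×17 + 5×23 = 160 + 500 + 1292 + 115 = 2067
ΣP(Period 0)·Q(Period 0) = 6×20 + 2×250 + 65×17 + 4×23 = 120 + 500 + 1105 + 92 = 1817
Index = 2067 / 1817 × 100 = 113.7589

113.76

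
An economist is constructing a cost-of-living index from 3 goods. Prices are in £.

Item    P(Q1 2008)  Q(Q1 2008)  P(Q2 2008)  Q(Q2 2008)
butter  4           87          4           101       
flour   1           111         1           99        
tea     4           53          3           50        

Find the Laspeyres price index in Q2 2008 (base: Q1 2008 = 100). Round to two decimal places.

92.10

Laspeyres price index uses base-period quantities as weights.
ΣP(Q2 2008)·Q(Q1 2008) = 4×87 + 1×111 + 3×53 = 348 + 111 + 159 = 618
ΣP(Q1 2008)·Q(Q1 2008) = 4×87 + 1×111 + 4×53 = 348 + 111 + 212 = 671
Index = 618 / 671 × 100 = 92.1013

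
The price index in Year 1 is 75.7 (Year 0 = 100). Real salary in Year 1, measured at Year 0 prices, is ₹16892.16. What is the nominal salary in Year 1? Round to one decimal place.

12787.4

Nominal = Real × (Index/100) = 16892.16 × (75.7/100)
        = 16892.16 × 0.757 = 12787.3651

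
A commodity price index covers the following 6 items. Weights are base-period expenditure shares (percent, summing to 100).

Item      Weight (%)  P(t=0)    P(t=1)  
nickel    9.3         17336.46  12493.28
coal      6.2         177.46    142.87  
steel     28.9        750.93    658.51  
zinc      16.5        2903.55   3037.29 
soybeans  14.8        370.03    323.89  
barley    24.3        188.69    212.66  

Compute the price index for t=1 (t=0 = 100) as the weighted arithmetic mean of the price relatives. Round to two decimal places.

94.64

nickel: 9.3 × (12493.28/17336.46) = 9.3 × 0.720636 = 6.7019
coal: 6.2 × (142.87/177.46) = 6.2 × 0.805083 = 4.9915
steel: 28.9 × (658.51/750.93) = 28.9 × 0.876926 = 25.3432
zinc: 16.5 × (3037.29/2903.55) = 16.5 × 1.046061 = 17.2600
soybeans: 14.8 × (323.89/370.03) = 14.8 × 0.875307 = 12.9545
barley: 24.3 × (212.66/188.69) = 24.3 × 1.127034 = 27.3869
Index = Σ wᵢ·(p₁ᵢ/p₀ᵢ) = 6.7019 + 4.9915 + 25.3432 + 17.2600 + 12.9545 + 27.3869 = 94.6381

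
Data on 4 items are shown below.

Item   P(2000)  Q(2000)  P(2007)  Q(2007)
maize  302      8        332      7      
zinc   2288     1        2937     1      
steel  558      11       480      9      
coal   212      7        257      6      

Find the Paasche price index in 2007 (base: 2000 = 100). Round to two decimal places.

Paasche price index uses current-period quantities as weights.
ΣP(2007)·Q(2007) = 332×7 + 2937×1 + 480×9 + 257×6 = 2324 + 2937 + 4320 + 1542 = 11123
ΣP(2000)·Q(2007) = 302×7 + 2288×1 + 558×9 + 212×6 = 2114 + 2288 + 5022 + 1272 = 10696
Index = 11123 / 10696 × 100 = 103.9921

103.99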